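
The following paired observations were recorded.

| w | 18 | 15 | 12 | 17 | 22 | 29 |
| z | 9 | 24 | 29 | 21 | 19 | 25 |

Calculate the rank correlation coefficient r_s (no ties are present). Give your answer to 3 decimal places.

Rank w: 4, 2, 1, 3, 5, 6
Rank z: 1, 4, 6, 3, 2, 5
d = rank(w) − rank(z): 3, -2, -5, 0, 3, 1; Σd² = 48
ρ = 1 − 6Σd² / [n(n²−1)] = 1 − 6×48 / (6×35) = 1 − 288/210 ≈ -0.371

-0.371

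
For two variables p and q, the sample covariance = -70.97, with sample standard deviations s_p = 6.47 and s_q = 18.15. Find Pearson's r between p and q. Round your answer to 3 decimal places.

-0.604

r = Cov(p,q) / (s_p · s_q) = -70.97 / (6.47 × 18.15)
  = -70.97 / 117.4305 ≈ -0.604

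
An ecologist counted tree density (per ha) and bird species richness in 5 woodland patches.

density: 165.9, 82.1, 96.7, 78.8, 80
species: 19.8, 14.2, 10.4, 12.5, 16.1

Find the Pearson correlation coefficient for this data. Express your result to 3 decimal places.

n = 5, Σx = 503.5, Σy = 73, Σx² = 56223.55, Σy² = 1117.3, Σxy = 7729.32
nΣxy − ΣxΣy = 38646.6 − 36755.5 = 1891.1
nΣx² − (Σx)² = 281117.75 − 253512.25 = 27605.5; nΣy² − (Σy)² = 5586.5 − 5329 = 257.5
r = 1891.1 / √(27605.5 × 257.5) = 1891.1 / 2666.1613 ≈ 0.709

0.709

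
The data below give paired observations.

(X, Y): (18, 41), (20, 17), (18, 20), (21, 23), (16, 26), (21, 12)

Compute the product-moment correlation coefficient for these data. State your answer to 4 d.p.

n = 6, ΣX = 114, ΣY = 139, ΣX² = 2186, ΣY² = 3719, ΣXY = 2589
nΣXY − ΣXΣY = 15534 − 15846 = -312
nΣX² − (ΣX)² = 13116 − 12996 = 120; nΣY² − (ΣY)² = 22314 − 19321 = 2993
r = -312 / √(120 × 2993) = -312 / 599.2996 ≈ -0.5206

-0.5206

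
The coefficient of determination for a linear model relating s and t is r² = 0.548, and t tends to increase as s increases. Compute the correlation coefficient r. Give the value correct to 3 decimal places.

0.740

|r| = √0.548 = 0.740
The association is positive, so r = 0.740.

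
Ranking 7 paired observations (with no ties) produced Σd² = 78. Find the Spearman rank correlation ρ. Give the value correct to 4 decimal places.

ρ = 1 − 6Σd² / [n(n²−1)] = 1 − 6×78 / (7×48)
  = 1 − 468/336 = 1 − 1.39286 ≈ -0.3929

-0.3929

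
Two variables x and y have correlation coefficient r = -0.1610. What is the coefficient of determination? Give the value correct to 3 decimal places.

0.026

r² = (-0.1610)² = 0.026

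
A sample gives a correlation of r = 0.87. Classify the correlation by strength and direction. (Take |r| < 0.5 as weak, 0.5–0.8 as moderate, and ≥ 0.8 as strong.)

strong positive

r = 0.87 > 0 so the relationship is positive.
|r| = 0.87, which falls in the strong range.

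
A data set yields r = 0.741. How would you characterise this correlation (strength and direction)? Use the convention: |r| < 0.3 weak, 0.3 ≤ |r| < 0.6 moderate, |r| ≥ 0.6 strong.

r = 0.741 > 0 so the relationship is positive.
|r| = 0.741, which falls in the strong range.

strong positive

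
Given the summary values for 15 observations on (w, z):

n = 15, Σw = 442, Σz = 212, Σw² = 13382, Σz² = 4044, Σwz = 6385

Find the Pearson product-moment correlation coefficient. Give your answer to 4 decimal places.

r = (nΣwz − ΣwΣz) / √[(nΣw² − (Σw)²)(nΣz² − (Σz)²)]
Numerator: 15×6385 − 442×212 = 2071
Denominator: √[(200730 − 195364)(60660 − 44944)] = √[5366 × 15716] = 9183.2487
r = 2071 / 9183.2487 ≈ 0.2255

0.2255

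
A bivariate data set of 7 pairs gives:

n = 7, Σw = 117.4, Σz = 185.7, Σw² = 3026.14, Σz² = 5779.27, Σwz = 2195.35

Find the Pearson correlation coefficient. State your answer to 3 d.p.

-0.968

r = (nΣwz − ΣwΣz) / √[(nΣw² − (Σw)²)(nΣz² − (Σz)²)]
Numerator: 7×2195.35 − 117.4×185.7 = -6433.73
Denominator: √[(21182.98 − 13782.76)(40454.89 − 34484.49)] = √[7400.22 × 5970.4] = 6646.9748
r = -6433.73 / 6646.9748 ≈ -0.968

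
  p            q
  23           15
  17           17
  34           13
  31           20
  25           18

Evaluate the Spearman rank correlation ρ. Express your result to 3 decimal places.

-0.100

Rank p: 2, 1, 5, 4, 3
Rank q: 2, 3, 1, 5, 4
d = rank(p) − rank(q): 0, -2, 4, -1, -1; Σd² = 22
ρ = 1 − 6Σd² / [n(n²−1)] = 1 − 6×22 / (5×24) = 1 − 132/120 ≈ -0.100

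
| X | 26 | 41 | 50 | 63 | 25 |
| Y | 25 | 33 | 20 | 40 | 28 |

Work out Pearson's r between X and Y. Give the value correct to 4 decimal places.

0.4782

n = 5, ΣX = 205, ΣY = 146, ΣX² = 9451, ΣY² = 4498, ΣXY = 6223
nΣXY − ΣXΣY = 31115 − 29930 = 1185
nΣX² − (ΣX)² = 47255 − 42025 = 5230; nΣY² − (ΣY)² = 22490 − 21316 = 1174
r = 1185 / √(5230 × 1174) = 1185 / 2477.9064 ≈ 0.4782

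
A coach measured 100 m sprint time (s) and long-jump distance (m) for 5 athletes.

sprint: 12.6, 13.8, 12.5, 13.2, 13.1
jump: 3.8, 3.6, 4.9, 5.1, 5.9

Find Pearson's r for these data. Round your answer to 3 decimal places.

n = 5, Σx = 65.2, Σy = 23.3, Σx² = 851.3, Σy² = 112.23, Σxy = 303.42
nΣxy − ΣxΣy = 1517.1 − 1519.16 = -2.06
nΣx² − (Σx)² = 4256.5 − 4251.04 = 5.46; nΣy² − (Σy)² = 561.15 − 542.89 = 18.26
r = -2.06 / √(5.46 × 18.26) = -2.06 / 9.9850 ≈ -0.206

-0.206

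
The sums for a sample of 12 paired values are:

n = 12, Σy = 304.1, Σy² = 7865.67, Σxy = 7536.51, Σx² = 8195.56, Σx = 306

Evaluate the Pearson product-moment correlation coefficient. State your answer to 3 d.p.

r = (nΣxy − ΣxΣy) / √[(nΣx² − (Σx)²)(nΣy² − (Σy)²)]
Numerator: 12×7536.51 − 306×304.1 = -2616.48
Denominator: √[(98346.72 − 93636)(94388.04 − 92476.81)] = √[4710.72 × 1911.23] = 3000.5448
r = -2616.48 / 3000.5448 ≈ -0.872

-0.872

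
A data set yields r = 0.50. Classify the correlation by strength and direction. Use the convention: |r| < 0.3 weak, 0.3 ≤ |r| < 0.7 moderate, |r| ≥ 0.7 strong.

r = 0.50 > 0 so the relationship is positive.
|r| = 0.50, which falls in the moderate range.

moderate positive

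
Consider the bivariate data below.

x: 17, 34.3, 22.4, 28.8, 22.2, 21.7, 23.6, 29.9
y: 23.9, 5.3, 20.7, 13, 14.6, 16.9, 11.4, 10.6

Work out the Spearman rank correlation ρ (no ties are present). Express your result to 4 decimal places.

Rank x: 1, 8, 4, 6, 3, 2, 5, 7
Rank y: 8, 1, 7, 4, 5, 6, 3, 2
d = rank(x) − rank(y): -7, 7, -3, 2, -2, -4, 2, 5; Σd² = 160
ρ = 1 − 6Σd² / [n(n²−1)] = 1 − 6×160 / (8×63) = 1 − 960/504 ≈ -0.9048

-0.9048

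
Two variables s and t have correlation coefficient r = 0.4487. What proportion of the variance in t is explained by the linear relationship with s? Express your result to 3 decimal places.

0.201

r² = (0.4487)² = 0.201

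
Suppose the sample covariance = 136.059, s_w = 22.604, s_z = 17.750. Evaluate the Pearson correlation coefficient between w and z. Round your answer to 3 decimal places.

0.339

r = Cov(w,z) / (s_w · s_z) = 136.059 / (22.604 × 17.750)
  = 136.059 / 401.2210 ≈ 0.339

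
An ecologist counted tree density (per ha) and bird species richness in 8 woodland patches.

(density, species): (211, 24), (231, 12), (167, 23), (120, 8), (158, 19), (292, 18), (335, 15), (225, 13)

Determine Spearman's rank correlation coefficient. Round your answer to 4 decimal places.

-0.0476

Rank density: 4, 6, 3, 1, 2, 7, 8, 5
Rank species: 8, 2, 7, 1, 6, 5, 4, 3
d = rank(density) − rank(species): -4, 4, -4, 0, -4, 2, 4, 2; Σd² = 88
ρ = 1 − 6Σd² / [n(n²−1)] = 1 − 6×88 / (8×63) = 1 − 528/504 ≈ -0.0476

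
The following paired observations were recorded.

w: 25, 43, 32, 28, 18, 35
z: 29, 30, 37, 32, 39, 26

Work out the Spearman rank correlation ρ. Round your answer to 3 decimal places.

Rank w: 2, 6, 4, 3, 1, 5
Rank z: 2, 3, 5, 4, 6, 1
d = rank(w) − rank(z): 0, 3, -1, -1, -5, 4; Σd² = 52
ρ = 1 − 6Σd² / [n(n²−1)] = 1 − 6×52 / (6×35) = 1 − 312/210 ≈ -0.486

-0.486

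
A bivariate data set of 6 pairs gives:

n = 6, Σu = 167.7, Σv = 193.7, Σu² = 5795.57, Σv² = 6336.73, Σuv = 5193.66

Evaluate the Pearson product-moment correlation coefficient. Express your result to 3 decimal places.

-0.724

r = (nΣuv − ΣuΣv) / √[(nΣu² − (Σu)²)(nΣv² − (Σv)²)]
Numerator: 6×5193.66 − 167.7×193.7 = -1321.53
Denominator: √[(34773.42 − 28123.29)(38020.38 − 37519.69)] = √[6650.13 × 500.69] = 1824.7338
r = -1321.53 / 1824.7338 ≈ -0.724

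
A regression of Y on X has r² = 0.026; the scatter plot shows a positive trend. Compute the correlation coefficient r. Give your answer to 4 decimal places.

0.1612

|r| = √0.026 = 0.1612
The association is positive, so r = 0.1612.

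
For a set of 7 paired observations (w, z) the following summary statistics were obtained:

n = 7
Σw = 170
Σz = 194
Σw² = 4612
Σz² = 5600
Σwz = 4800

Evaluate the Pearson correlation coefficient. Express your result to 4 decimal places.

r = (nΣwz − ΣwΣz) / √[(nΣw² − (Σw)²)(nΣz² − (Σz)²)]
Numerator: 7×4800 − 170×194 = 620
Denominator: √[(32284 − 28900)(39200 − 37636)] = √[3384 × 1564] = 2300.5599
r = 620 / 2300.5599 ≈ 0.2695

0.2695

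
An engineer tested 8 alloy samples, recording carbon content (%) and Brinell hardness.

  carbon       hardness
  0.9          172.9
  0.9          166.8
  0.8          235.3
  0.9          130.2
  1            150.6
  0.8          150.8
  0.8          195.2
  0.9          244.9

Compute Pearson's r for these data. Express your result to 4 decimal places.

-0.3380

n = 8, Σx = 7, Σy = 1446.7, Σx² = 6.16, Σy² = 273534.83, Σxy = 1258.96
nΣxy − ΣxΣy = 10071.68 − 10126.9 = -55.22
nΣx² − (Σx)² = 49.28 − 49 = 0.28; nΣy² − (Σy)² = 2188278.64 − 2092940.89 = 95337.75
r = -55.22 / √(0.28 × 95337.75) = -55.22 / 163.3847 ≈ -0.3380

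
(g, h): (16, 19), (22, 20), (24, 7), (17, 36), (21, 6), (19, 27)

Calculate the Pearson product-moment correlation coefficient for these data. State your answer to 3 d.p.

n = 6, Σg = 119, Σh = 115, Σg² = 2407, Σh² = 2871, Σgh = 2163
nΣgh − ΣgΣh = 12978 − 13685 = -707
nΣg² − (Σg)² = 14442 − 14161 = 281; nΣh² − (Σh)² = 17226 − 13225 = 4001
r = -707 / √(281 × 4001) = -707 / 1060.3212 ≈ -0.667

-0.667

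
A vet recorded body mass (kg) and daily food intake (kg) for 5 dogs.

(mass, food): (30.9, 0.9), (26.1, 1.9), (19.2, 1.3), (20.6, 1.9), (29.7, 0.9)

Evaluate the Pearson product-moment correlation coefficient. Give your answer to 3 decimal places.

-0.600

n = 5, Σx = 126.5, Σy = 6.9, Σx² = 3311.11, Σy² = 10.53, Σxy = 168.23
nΣxy − ΣxΣy = 841.15 − 872.85 = -31.7
nΣx² − (Σx)² = 16555.55 − 16002.25 = 553.3; nΣy² − (Σy)² = 52.65 − 47.61 = 5.04
r = -31.7 / √(553.3 × 5.04) = -31.7 / 52.8075 ≈ -0.600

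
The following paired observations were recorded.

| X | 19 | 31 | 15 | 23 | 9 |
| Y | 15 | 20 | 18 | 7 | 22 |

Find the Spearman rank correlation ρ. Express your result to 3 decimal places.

Rank X: 3, 5, 2, 4, 1
Rank Y: 2, 4, 3, 1, 5
d = rank(X) − rank(Y): 1, 1, -1, 3, -4; Σd² = 28
ρ = 1 − 6Σd² / [n(n²−1)] = 1 − 6×28 / (5×24) = 1 − 168/120 ≈ -0.400

-0.400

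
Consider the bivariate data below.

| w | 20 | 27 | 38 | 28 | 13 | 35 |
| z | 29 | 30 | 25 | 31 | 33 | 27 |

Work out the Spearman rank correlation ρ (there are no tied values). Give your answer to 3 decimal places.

-0.771

Rank w: 2, 3, 6, 4, 1, 5
Rank z: 3, 4, 1, 5, 6, 2
d = rank(w) − rank(z): -1, -1, 5, -1, -5, 3; Σd² = 62
ρ = 1 − 6Σd² / [n(n²−1)] = 1 − 6×62 / (6×35) = 1 − 372/210 ≈ -0.771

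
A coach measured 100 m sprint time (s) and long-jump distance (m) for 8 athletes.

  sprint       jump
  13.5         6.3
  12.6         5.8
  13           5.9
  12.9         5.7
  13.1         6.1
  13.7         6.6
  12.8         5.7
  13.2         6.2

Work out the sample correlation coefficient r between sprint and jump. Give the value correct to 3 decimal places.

n = 8, Σx = 104.8, Σy = 48.3, Σx² = 1373.8, Σy² = 292.33, Σxy = 633.49
nΣxy − ΣxΣy = 5067.92 − 5061.84 = 6.08
nΣx² − (Σx)² = 10990.4 − 10983.04 = 7.36; nΣy² − (Σy)² = 2338.64 − 2332.89 = 5.75
r = 6.08 / √(7.36 × 5.75) = 6.08 / 6.5054 ≈ 0.935

0.935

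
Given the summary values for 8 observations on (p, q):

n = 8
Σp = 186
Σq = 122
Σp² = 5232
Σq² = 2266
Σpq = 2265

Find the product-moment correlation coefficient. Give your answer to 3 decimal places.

-0.942

r = (nΣpq − ΣpΣq) / √[(nΣp² − (Σp)²)(nΣq² − (Σq)²)]
Numerator: 8×2265 − 186×122 = -4572
Denominator: √[(41856 − 34596)(18128 − 14884)] = √[7260 × 3244] = 4852.9826
r = -4572 / 4852.9826 ≈ -0.942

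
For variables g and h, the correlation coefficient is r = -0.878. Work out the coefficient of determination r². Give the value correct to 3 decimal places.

0.771

r² = (-0.878)² = 0.771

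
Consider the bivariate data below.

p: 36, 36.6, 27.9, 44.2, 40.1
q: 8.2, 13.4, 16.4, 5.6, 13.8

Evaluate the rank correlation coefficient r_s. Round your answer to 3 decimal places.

Rank p: 2, 3, 1, 5, 4
Rank q: 2, 3, 5, 1, 4
d = rank(p) − rank(q): 0, 0, -4, 4, 0; Σd² = 32
ρ = 1 − 6Σd² / [n(n²−1)] = 1 − 6×32 / (5×24) = 1 − 192/120 ≈ -0.600

-0.600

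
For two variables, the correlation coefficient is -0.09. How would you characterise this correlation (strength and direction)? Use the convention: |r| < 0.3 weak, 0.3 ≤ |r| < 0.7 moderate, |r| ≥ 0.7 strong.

r = -0.09 < 0 so the relationship is negative.
|r| = 0.09, which falls in the weak range.

weak negative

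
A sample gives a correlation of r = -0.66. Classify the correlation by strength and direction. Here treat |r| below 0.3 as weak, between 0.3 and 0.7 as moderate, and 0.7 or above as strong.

r = -0.66 < 0 so the relationship is negative.
|r| = 0.66, which falls in the moderate range.

moderate negative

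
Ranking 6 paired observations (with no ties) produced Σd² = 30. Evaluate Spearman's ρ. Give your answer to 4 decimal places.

ρ = 1 − 6Σd² / [n(n²−1)] = 1 − 6×30 / (6×35)
  = 1 − 180/210 = 1 − 0.85714 ≈ 0.1429

0.1429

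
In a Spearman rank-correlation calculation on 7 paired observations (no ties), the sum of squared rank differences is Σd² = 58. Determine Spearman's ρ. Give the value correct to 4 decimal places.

-0.0357

ρ = 1 − 6Σd² / [n(n²−1)] = 1 − 6×58 / (7×48)
  = 1 − 348/336 = 1 − 1.03571 ≈ -0.0357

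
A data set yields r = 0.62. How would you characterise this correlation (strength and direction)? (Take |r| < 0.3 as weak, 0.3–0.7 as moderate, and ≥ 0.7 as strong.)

moderate positive

r = 0.62 > 0 so the relationship is positive.
|r| = 0.62, which falls in the moderate range.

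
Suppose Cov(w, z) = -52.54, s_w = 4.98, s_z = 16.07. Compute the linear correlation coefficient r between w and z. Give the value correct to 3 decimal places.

-0.657

r = Cov(w,z) / (s_w · s_z) = -52.54 / (4.98 × 16.07)
  = -52.54 / 80.0286 ≈ -0.657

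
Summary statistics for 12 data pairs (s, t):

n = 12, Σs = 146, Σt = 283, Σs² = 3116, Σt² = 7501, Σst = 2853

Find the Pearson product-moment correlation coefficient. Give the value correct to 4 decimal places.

-0.5607

r = (nΣst − ΣsΣt) / √[(nΣs² − (Σs)²)(nΣt² − (Σt)²)]
Numerator: 12×2853 − 146×283 = -7082
Denominator: √[(37392 − 21316)(90012 − 80089)] = √[16076 × 9923] = 12630.2078
r = -7082 / 12630.2078 ≈ -0.5607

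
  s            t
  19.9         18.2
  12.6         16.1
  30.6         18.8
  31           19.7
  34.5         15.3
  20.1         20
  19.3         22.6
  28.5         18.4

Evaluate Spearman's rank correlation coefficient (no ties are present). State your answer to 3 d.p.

Rank s: 3, 1, 6, 7, 8, 4, 2, 5
Rank t: 3, 2, 5, 6, 1, 7, 8, 4
d = rank(s) − rank(t): 0, -1, 1, 1, 7, -3, -6, 1; Σd² = 98
ρ = 1 − 6Σd² / [n(n²−1)] = 1 − 6×98 / (8×63) = 1 − 588/504 ≈ -0.167

-0.167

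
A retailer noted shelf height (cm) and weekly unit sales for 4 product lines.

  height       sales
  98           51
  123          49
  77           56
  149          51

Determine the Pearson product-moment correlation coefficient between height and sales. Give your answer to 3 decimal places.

-0.703

n = 4, Σx = 447, Σy = 207, Σx² = 52863, Σy² = 10739, Σxy = 22936
nΣxy − ΣxΣy = 91744 − 92529 = -785
nΣx² − (Σx)² = 211452 − 199809 = 11643; nΣy² − (Σy)² = 42956 − 42849 = 107
r = -785 / √(11643 × 107) = -785 / 1116.1546 ≈ -0.703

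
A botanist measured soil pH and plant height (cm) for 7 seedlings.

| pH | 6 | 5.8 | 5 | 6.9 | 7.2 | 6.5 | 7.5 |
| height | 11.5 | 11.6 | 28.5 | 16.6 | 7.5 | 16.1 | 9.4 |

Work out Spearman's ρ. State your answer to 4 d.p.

-0.6429

Rank pH: 3, 2, 1, 5, 6, 4, 7
Rank height: 3, 4, 7, 6, 1, 5, 2
d = rank(pH) − rank(height): 0, -2, -6, -1, 5, -1, 5; Σd² = 92
ρ = 1 − 6Σd² / [n(n²−1)] = 1 − 6×92 / (7×48) = 1 − 552/336 ≈ -0.6429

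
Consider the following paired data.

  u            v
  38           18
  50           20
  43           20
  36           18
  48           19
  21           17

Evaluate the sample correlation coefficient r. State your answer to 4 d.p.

0.8755

n = 6, Σu = 236, Σv = 112, Σu² = 9834, Σv² = 2098, Σuv = 4461
nΣuv − ΣuΣv = 26766 − 26432 = 334
nΣu² − (Σu)² = 59004 − 55696 = 3308; nΣv² − (Σv)² = 12588 − 12544 = 44
r = 334 / √(3308 × 44) = 334 / 381.5128 ≈ 0.8755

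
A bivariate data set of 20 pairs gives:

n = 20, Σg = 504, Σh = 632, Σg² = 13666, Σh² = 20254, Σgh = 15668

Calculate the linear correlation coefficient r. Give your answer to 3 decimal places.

r = (nΣgh − ΣgΣh) / √[(nΣg² − (Σg)²)(nΣh² − (Σh)²)]
Numerator: 20×15668 − 504×632 = -5168
Denominator: √[(273320 − 254016)(405080 − 399424)] = √[19304 × 5656] = 10449.0872
r = -5168 / 10449.0872 ≈ -0.495

-0.495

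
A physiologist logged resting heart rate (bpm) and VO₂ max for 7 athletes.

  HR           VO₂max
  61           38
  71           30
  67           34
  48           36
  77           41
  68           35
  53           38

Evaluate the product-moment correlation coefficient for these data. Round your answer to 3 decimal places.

-0.070

n = 7, Σx = 445, Σy = 252, Σx² = 28917, Σy² = 9146, Σxy = 16005
nΣxy − ΣxΣy = 112035 − 112140 = -105
nΣx² − (Σx)² = 202419 − 198025 = 4394; nΣy² − (Σy)² = 64022 − 63504 = 518
r = -105 / √(4394 × 518) = -105 / 1508.6723 ≈ -0.070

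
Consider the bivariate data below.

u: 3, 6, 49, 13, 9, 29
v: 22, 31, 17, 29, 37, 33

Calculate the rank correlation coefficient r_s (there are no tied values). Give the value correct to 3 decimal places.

Rank u: 1, 2, 6, 4, 3, 5
Rank v: 2, 4, 1, 3, 6, 5
d = rank(u) − rank(v): -1, -2, 5, 1, -3, 0; Σd² = 40
ρ = 1 − 6Σd² / [n(n²−1)] = 1 − 6×40 / (6×35) = 1 − 240/210 ≈ -0.143

-0.143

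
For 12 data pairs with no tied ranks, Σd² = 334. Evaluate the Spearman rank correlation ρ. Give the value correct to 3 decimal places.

-0.168

ρ = 1 − 6Σd² / [n(n²−1)] = 1 − 6×334 / (12×143)
  = 1 − 2004/1716 = 1 − 1.1678 ≈ -0.168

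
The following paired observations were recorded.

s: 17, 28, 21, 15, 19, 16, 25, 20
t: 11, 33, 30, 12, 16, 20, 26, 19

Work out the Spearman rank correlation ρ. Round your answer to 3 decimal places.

Rank s: 3, 8, 6, 1, 4, 2, 7, 5
Rank t: 1, 8, 7, 2, 3, 5, 6, 4
d = rank(s) − rank(t): 2, 0, -1, -1, 1, -3, 1, 1; Σd² = 18
ρ = 1 − 6Σd² / [n(n²−1)] = 1 − 6×18 / (8×63) = 1 − 108/504 ≈ 0.786

0.786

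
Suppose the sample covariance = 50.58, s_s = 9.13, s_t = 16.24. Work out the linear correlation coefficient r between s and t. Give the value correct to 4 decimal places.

r = Cov(s,t) / (s_s · s_t) = 50.58 / (9.13 × 16.24)
  = 50.58 / 148.2712 ≈ 0.3411

0.3411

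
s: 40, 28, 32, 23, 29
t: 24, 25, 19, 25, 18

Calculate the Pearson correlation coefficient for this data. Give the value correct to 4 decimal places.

n = 5, Σs = 152, Σt = 111, Σs² = 4778, Σt² = 2511, Σst = 3365
nΣst − ΣsΣt = 16825 − 16872 = -47
nΣs² − (Σs)² = 23890 − 23104 = 786; nΣt² − (Σt)² = 12555 − 12321 = 234
r = -47 / √(786 × 234) = -47 / 428.8636 ≈ -0.1096

-0.1096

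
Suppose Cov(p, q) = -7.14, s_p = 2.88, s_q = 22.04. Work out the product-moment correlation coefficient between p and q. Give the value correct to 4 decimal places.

r = Cov(p,q) / (s_p · s_q) = -7.14 / (2.88 × 22.04)
  = -7.14 / 63.4752 ≈ -0.1125

-0.1125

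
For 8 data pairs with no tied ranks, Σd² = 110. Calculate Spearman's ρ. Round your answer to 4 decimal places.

-0.3095

ρ = 1 − 6Σd² / [n(n²−1)] = 1 − 6×110 / (8×63)
  = 1 − 660/504 = 1 − 1.30952 ≈ -0.3095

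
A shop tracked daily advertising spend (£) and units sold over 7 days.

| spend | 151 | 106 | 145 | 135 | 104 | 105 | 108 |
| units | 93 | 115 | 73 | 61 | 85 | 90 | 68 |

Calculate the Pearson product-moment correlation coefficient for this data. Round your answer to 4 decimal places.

-0.3005

n = 7, Σx = 854, Σy = 585, Σx² = 106792, Σy² = 50873, Σxy = 70687
nΣxy − ΣxΣy = 494809 − 499590 = -4781
nΣx² − (Σx)² = 747544 − 729316 = 18228; nΣy² − (Σy)² = 356111 − 342225 = 13886
r = -4781 / √(18228 × 13886) = -4781 / 15909.5571 ≈ -0.3005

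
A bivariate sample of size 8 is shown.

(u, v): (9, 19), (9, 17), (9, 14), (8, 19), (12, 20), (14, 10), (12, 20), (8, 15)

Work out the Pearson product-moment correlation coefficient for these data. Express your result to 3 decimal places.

n = 8, Σu = 81, Σv = 134, Σu² = 855, Σv² = 2332, Σuv = 1342
nΣuv − ΣuΣv = 10736 − 10854 = -118
nΣu² − (Σu)² = 6840 − 6561 = 279; nΣv² − (Σv)² = 18656 − 17956 = 700
r = -118 / √(279 × 700) = -118 / 441.9276 ≈ -0.267

-0.267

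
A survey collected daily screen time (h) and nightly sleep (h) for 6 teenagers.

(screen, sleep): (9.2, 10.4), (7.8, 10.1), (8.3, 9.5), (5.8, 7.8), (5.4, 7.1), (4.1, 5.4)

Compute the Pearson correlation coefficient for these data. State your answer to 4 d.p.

n = 6, Σx = 40.6, Σy = 50.3, Σx² = 293.98, Σy² = 440.83, Σxy = 359.03
nΣxy − ΣxΣy = 2154.18 − 2042.18 = 112
nΣx² − (Σx)² = 1763.88 − 1648.36 = 115.52; nΣy² − (Σy)² = 2644.98 − 2530.09 = 114.89
r = 112 / √(115.52 × 114.89) = 112 / 115.2046 ≈ 0.9722

0.9722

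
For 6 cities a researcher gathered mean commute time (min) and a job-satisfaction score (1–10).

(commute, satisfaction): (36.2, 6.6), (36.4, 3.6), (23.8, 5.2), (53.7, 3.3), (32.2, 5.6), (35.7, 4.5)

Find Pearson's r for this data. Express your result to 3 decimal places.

-0.565

n = 6, Σx = 218, Σy = 28.8, Σx² = 8396.86, Σy² = 146.06, Σxy = 1011.9
nΣxy − ΣxΣy = 6071.4 − 6278.4 = -207
nΣx² − (Σx)² = 50381.16 − 47524 = 2857.16; nΣy² − (Σy)² = 876.36 − 829.44 = 46.92
r = -207 / √(2857.16 × 46.92) = -207 / 366.1392 ≈ -0.565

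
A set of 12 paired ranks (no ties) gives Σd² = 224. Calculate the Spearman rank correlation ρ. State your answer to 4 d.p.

0.2168

ρ = 1 − 6Σd² / [n(n²−1)] = 1 − 6×224 / (12×143)
  = 1 − 1344/1716 = 1 − 0.78322 ≈ 0.2168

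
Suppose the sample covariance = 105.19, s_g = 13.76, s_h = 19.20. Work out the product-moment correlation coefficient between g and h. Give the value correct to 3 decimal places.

0.398

r = Cov(g,h) / (s_g · s_h) = 105.19 / (13.76 × 19.20)
  = 105.19 / 264.1920 ≈ 0.398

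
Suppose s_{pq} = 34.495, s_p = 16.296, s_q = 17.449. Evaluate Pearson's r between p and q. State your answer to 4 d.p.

r = Cov(p,q) / (s_p · s_q) = 34.495 / (16.296 × 17.449)
  = 34.495 / 284.3489 ≈ 0.1213

0.1213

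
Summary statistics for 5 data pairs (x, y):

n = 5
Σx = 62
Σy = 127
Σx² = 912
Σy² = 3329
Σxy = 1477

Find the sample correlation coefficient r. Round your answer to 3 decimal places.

-0.805

r = (nΣxy − ΣxΣy) / √[(nΣx² − (Σx)²)(nΣy² − (Σy)²)]
Numerator: 5×1477 − 62×127 = -489
Denominator: √[(4560 − 3844)(16645 − 16129)] = √[716 × 516] = 607.8289
r = -489 / 607.8289 ≈ -0.805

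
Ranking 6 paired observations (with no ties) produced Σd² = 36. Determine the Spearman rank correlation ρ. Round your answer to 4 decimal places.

ρ = 1 − 6Σd² / [n(n²−1)] = 1 − 6×36 / (6×35)
  = 1 − 216/210 = 1 − 1.02857 ≈ -0.0286

-0.0286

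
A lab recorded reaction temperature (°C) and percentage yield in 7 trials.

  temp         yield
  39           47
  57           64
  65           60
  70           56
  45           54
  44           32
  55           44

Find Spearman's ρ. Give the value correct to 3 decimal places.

0.679

Rank temp: 1, 5, 6, 7, 3, 2, 4
Rank yield: 3, 7, 6, 5, 4, 1, 2
d = rank(temp) − rank(yield): -2, -2, 0, 2, -1, 1, 2; Σd² = 18
ρ = 1 − 6Σd² / [n(n²−1)] = 1 − 6×18 / (7×48) = 1 − 108/336 ≈ 0.679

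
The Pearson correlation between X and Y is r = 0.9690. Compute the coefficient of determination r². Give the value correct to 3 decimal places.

r² = (0.9690)² = 0.939

0.939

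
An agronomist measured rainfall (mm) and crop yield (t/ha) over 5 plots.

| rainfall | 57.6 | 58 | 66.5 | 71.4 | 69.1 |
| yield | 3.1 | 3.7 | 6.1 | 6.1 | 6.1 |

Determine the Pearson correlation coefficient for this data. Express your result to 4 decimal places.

n = 5, Σx = 322.6, Σy = 25.1, Σx² = 20976.78, Σy² = 134.93, Σxy = 1655.86
nΣxy − ΣxΣy = 8279.3 − 8097.26 = 182.04
nΣx² − (Σx)² = 104883.9 − 104070.76 = 813.14; nΣy² − (Σy)² = 674.65 − 630.01 = 44.64
r = 182.04 / √(813.14 × 44.64) = 182.04 / 190.5218 ≈ 0.9555

0.9555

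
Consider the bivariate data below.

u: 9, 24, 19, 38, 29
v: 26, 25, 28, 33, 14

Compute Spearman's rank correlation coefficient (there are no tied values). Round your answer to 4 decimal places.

Rank u: 1, 3, 2, 5, 4
Rank v: 3, 2, 4, 5, 1
d = rank(u) − rank(v): -2, 1, -2, 0, 3; Σd² = 18
ρ = 1 − 6Σd² / [n(n²−1)] = 1 − 6×18 / (5×24) = 1 − 108/120 ≈ 0.1000

0.1000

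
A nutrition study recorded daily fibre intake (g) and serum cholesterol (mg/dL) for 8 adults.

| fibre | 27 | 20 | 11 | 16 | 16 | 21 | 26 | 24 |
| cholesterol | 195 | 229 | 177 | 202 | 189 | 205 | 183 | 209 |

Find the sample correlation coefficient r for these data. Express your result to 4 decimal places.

0.2322

n = 8, Σx = 161, Σy = 1589, Σx² = 3455, Σy² = 317515, Σxy = 32127
nΣxy − ΣxΣy = 257016 − 255829 = 1187
nΣx² − (Σx)² = 27640 − 25921 = 1719; nΣy² − (Σy)² = 2540120 − 2524921 = 15199
r = 1187 / √(1719 × 15199) = 1187 / 5111.4656 ≈ 0.2322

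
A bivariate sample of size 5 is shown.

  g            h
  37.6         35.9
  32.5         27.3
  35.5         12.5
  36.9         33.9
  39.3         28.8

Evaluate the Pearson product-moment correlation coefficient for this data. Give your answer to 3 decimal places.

0.334

n = 5, Σg = 181.8, Σh = 138.4, Σg² = 6636.36, Σh² = 4169, Σgh = 5063.59
nΣgh − ΣgΣh = 25317.95 − 25161.12 = 156.83
nΣg² − (Σg)² = 33181.8 − 33051.24 = 130.56; nΣh² − (Σh)² = 20845 − 19154.56 = 1690.44
r = 156.83 / √(130.56 × 1690.44) = 156.83 / 469.7913 ≈ 0.334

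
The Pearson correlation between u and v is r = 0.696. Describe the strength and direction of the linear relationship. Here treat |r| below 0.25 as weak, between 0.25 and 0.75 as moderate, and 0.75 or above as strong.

moderate positive

r = 0.696 > 0 so the relationship is positive.
|r| = 0.696, which falls in the moderate range.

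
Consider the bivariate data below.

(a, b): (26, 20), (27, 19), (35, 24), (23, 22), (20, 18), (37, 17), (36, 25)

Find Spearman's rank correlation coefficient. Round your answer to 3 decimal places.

0.107

Rank a: 3, 4, 5, 2, 1, 7, 6
Rank b: 4, 3, 6, 5, 2, 1, 7
d = rank(a) − rank(b): -1, 1, -1, -3, -1, 6, -1; Σd² = 50
ρ = 1 − 6Σd² / [n(n²−1)] = 1 − 6×50 / (7×48) = 1 − 300/336 ≈ 0.107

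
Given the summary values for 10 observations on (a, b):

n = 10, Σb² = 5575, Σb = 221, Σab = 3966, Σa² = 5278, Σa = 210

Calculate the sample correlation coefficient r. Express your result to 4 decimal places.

-0.8716

r = (nΣab − ΣaΣb) / √[(nΣa² − (Σa)²)(nΣb² − (Σb)²)]
Numerator: 10×3966 − 210×221 = -6750
Denominator: √[(52780 − 44100)(55750 − 48841)] = √[8680 × 6909] = 7744.0377
r = -6750 / 7744.0377 ≈ -0.8716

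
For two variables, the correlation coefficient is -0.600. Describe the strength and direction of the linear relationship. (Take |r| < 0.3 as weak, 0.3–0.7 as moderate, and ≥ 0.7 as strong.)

r = -0.600 < 0 so the relationship is negative.
|r| = 0.600, which falls in the moderate range.

moderate negative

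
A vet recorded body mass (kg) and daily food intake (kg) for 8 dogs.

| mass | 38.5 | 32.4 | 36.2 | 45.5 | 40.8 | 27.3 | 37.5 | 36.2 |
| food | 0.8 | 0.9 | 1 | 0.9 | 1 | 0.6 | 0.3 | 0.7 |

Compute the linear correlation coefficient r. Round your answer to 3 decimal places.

0.302

n = 8, Σx = 294.4, Σy = 6.2, Σx² = 11039.32, Σy² = 5.2, Σxy = 230.88
nΣxy − ΣxΣy = 1847.04 − 1825.28 = 21.76
nΣx² − (Σx)² = 88314.56 − 86671.36 = 1643.2; nΣy² − (Σy)² = 41.6 − 38.44 = 3.16
r = 21.76 / √(1643.2 × 3.16) = 21.76 / 72.0591 ≈ 0.302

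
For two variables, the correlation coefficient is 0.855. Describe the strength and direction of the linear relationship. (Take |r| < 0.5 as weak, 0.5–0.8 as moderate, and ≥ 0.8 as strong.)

r = 0.855 > 0 so the relationship is positive.
|r| = 0.855, which falls in the strong range.

strong positive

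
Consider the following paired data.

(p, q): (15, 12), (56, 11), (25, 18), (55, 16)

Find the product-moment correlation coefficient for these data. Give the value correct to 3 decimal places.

n = 4, Σp = 151, Σq = 57, Σp² = 7011, Σq² = 845, Σpq = 2126
nΣpq − ΣpΣq = 8504 − 8607 = -103
nΣp² − (Σp)² = 28044 − 22801 = 5243; nΣq² − (Σq)² = 3380 − 3249 = 131
r = -103 / √(5243 × 131) = -103 / 828.7539 ≈ -0.124

-0.124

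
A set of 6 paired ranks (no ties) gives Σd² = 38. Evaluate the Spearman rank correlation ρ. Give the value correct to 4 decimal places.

-0.0857

ρ = 1 − 6Σd² / [n(n²−1)] = 1 − 6×38 / (6×35)
  = 1 − 228/210 = 1 − 1.08571 ≈ -0.0857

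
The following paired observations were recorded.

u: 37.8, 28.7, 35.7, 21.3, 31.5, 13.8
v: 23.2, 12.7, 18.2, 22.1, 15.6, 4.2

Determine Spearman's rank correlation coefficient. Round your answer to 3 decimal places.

Rank u: 6, 3, 5, 2, 4, 1
Rank v: 6, 2, 4, 5, 3, 1
d = rank(u) − rank(v): 0, 1, 1, -3, 1, 0; Σd² = 12
ρ = 1 − 6Σd² / [n(n²−1)] = 1 − 6×12 / (6×35) = 1 − 72/210 ≈ 0.657

0.657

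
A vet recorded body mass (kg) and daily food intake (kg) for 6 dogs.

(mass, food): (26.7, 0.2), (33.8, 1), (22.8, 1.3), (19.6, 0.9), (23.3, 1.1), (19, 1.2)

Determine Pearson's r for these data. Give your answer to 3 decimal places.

-0.287

n = 6, Σx = 145.2, Σy = 5.7, Σx² = 3663.22, Σy² = 6.19, Σxy = 134.85
nΣxy − ΣxΣy = 809.1 − 827.64 = -18.54
nΣx² − (Σx)² = 21979.32 − 21083.04 = 896.28; nΣy² − (Σy)² = 37.14 − 32.49 = 4.65
r = -18.54 / √(896.28 × 4.65) = -18.54 / 64.5577 ≈ -0.287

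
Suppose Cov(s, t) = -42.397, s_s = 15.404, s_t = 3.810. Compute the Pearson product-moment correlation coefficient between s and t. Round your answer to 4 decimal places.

-0.7224

r = Cov(s,t) / (s_s · s_t) = -42.397 / (15.404 × 3.810)
  = -42.397 / 58.6892 ≈ -0.7224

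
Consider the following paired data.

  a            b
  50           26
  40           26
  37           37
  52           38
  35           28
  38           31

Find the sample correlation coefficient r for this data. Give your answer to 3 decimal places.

0.161

n = 6, Σa = 252, Σb = 186, Σa² = 10842, Σb² = 5910, Σab = 7843
nΣab − ΣaΣb = 47058 − 46872 = 186
nΣa² − (Σa)² = 65052 − 63504 = 1548; nΣb² − (Σb)² = 35460 − 34596 = 864
r = 186 / √(1548 × 864) = 186 / 1156.4912 ≈ 0.161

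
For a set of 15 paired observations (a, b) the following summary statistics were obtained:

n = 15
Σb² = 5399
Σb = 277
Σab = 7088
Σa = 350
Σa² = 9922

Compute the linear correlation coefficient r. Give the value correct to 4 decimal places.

0.8851

r = (nΣab − ΣaΣb) / √[(nΣa² − (Σa)²)(nΣb² − (Σb)²)]
Numerator: 15×7088 − 350×277 = 9370
Denominator: √[(148830 − 122500)(80985 − 76729)] = √[26330 × 4256] = 10585.8623
r = 9370 / 10585.8623 ≈ 0.8851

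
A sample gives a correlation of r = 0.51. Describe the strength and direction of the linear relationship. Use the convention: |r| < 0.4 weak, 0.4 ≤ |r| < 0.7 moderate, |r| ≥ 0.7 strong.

r = 0.51 > 0 so the relationship is positive.
|r| = 0.51, which falls in the moderate range.

moderate positive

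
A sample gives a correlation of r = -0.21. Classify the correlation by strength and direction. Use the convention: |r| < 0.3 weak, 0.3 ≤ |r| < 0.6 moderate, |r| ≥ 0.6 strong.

weak negative

r = -0.21 < 0 so the relationship is negative.
|r| = 0.21, which falls in the weak range.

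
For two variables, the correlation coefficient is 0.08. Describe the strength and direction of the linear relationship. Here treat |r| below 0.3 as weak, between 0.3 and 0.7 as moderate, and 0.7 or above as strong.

weak positive

r = 0.08 > 0 so the relationship is positive.
|r| = 0.08, which falls in the weak range.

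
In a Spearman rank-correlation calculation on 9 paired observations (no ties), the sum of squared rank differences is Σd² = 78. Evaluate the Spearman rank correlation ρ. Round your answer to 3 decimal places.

ρ = 1 − 6Σd² / [n(n²−1)] = 1 − 6×78 / (9×80)
  = 1 − 468/720 = 1 − 0.6500 ≈ 0.350

0.350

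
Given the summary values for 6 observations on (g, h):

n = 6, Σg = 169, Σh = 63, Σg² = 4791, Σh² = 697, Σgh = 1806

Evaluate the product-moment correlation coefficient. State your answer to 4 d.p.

0.9521

r = (nΣgh − ΣgΣh) / √[(nΣg² − (Σg)²)(nΣh² − (Σh)²)]
Numerator: 6×1806 − 169×63 = 189
Denominator: √[(28746 − 28561)(4182 − 3969)] = √[185 × 213] = 198.5069
r = 189 / 198.5069 ≈ 0.9521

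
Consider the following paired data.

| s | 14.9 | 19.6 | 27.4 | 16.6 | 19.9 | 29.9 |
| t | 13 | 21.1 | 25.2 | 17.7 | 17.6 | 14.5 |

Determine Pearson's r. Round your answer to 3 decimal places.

n = 6, Σs = 128.3, Σt = 109.1, Σs² = 2922.51, Σt² = 2082.55, Σst = 2375.35
nΣst − ΣsΣt = 14252.1 − 13997.53 = 254.57
nΣs² − (Σs)² = 17535.06 − 16460.89 = 1074.17; nΣt² − (Σt)² = 12495.3 − 11902.81 = 592.49
r = 254.57 / √(1074.17 × 592.49) = 254.57 / 797.7688 ≈ 0.319

0.319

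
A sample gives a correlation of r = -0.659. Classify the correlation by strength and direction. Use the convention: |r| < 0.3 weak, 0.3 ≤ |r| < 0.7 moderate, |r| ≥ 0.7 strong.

r = -0.659 < 0 so the relationship is negative.
|r| = 0.659, which falls in the moderate range.

moderate negative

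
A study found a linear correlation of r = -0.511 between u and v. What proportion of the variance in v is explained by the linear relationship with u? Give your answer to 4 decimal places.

0.2611

r² = (-0.511)² = 0.2611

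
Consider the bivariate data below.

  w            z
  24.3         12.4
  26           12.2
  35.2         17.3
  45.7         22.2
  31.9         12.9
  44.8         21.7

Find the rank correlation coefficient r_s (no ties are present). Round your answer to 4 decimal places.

0.9429

Rank w: 1, 2, 4, 6, 3, 5
Rank z: 2, 1, 4, 6, 3, 5
d = rank(w) − rank(z): -1, 1, 0, 0, 0, 0; Σd² = 2
ρ = 1 − 6Σd² / [n(n²−1)] = 1 − 6×2 / (6×35) = 1 − 12/210 ≈ 0.9429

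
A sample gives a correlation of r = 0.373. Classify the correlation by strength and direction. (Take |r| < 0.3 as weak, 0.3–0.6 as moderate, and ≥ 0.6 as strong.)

moderate positive

r = 0.373 > 0 so the relationship is positive.
|r| = 0.373, which falls in the moderate range.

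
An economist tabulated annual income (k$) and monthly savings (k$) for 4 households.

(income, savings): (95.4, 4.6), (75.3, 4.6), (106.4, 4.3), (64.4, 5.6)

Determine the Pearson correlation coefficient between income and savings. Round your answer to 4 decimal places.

-0.8424

n = 4, Σx = 341.5, Σy = 19.1, Σx² = 30239.57, Σy² = 92.17, Σxy = 1603.38
nΣxy − ΣxΣy = 6413.52 − 6522.65 = -109.13
nΣx² − (Σx)² = 120958.28 − 116622.25 = 4336.03; nΣy² − (Σy)² = 368.68 − 364.81 = 3.87
r = -109.13 / √(4336.03 × 3.87) = -109.13 / 129.5393 ≈ -0.8424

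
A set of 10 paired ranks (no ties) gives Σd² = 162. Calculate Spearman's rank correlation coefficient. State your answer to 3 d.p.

ρ = 1 − 6Σd² / [n(n²−1)] = 1 − 6×162 / (10×99)
  = 1 − 972/990 = 1 − 0.9818 ≈ 0.018

0.018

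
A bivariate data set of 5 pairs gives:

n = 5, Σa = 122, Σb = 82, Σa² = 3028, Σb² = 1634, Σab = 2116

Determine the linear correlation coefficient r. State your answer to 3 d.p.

0.947

r = (nΣab − ΣaΣb) / √[(nΣa² − (Σa)²)(nΣb² − (Σb)²)]
Numerator: 5×2116 − 122×82 = 576
Denominator: √[(15140 − 14884)(8170 − 6724)] = √[256 × 1446] = 608.4209
r = 576 / 608.4209 ≈ 0.947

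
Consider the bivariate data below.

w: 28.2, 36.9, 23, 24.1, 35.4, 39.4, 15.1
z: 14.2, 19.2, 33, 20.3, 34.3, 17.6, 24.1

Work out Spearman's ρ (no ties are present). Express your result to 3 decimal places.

Rank w: 4, 6, 2, 3, 5, 7, 1
Rank z: 1, 3, 6, 4, 7, 2, 5
d = rank(w) − rank(z): 3, 3, -4, -1, -2, 5, -4; Σd² = 80
ρ = 1 − 6Σd² / [n(n²−1)] = 1 − 6×80 / (7×48) = 1 − 480/336 ≈ -0.429

-0.429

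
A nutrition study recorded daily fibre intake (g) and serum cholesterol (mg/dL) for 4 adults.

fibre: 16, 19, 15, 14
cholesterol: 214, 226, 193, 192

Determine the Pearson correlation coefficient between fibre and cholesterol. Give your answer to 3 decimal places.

n = 4, Σx = 64, Σy = 825, Σx² = 1038, Σy² = 170985, Σxy = 13301
nΣxy − ΣxΣy = 53204 − 52800 = 404
nΣx² − (Σx)² = 4152 − 4096 = 56; nΣy² − (Σy)² = 683940 − 680625 = 3315
r = 404 / √(56 × 3315) = 404 / 430.8596 ≈ 0.938

0.938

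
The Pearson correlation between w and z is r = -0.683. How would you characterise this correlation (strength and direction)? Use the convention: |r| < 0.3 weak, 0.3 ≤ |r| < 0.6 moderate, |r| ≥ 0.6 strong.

strong negative

r = -0.683 < 0 so the relationship is negative.
|r| = 0.683, which falls in the strong range.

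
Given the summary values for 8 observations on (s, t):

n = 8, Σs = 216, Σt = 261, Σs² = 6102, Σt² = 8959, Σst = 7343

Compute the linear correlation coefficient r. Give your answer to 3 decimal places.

r = (nΣst − ΣsΣt) / √[(nΣs² − (Σs)²)(nΣt² − (Σt)²)]
Numerator: 8×7343 − 216×261 = 2368
Denominator: √[(48816 − 46656)(71672 − 68121)] = √[2160 × 3551] = 2769.5054
r = 2368 / 2769.5054 ≈ 0.855

0.855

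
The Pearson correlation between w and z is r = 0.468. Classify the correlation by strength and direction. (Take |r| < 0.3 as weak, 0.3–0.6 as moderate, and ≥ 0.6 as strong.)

r = 0.468 > 0 so the relationship is positive.
|r| = 0.468, which falls in the moderate range.

moderate positive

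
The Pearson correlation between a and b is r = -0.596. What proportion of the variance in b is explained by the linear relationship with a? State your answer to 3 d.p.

r² = (-0.596)² = 0.355

0.355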